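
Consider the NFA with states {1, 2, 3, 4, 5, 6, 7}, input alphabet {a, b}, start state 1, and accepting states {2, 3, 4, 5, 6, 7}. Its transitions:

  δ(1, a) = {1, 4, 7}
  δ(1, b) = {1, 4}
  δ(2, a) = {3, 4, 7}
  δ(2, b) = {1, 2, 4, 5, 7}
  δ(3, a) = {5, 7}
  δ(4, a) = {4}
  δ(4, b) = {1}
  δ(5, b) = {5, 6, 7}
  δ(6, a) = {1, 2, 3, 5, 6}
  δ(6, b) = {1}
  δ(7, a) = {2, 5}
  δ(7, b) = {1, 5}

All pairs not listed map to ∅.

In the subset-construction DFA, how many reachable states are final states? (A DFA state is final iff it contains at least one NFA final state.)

8

Start state of the DFA: {1}.
{1} --a--> {1, 4, 7}  [new]
{1} --b--> {1, 4}  [new]
{1, 4, 7} --a--> {1, 2, 4, 5, 7}  [new]
{1, 4, 7} --b--> {1, 4, 5}  [new]
{1, 4} --a--> {1, 4, 7}  [seen]
{1, 4} --b--> {1, 4}  [seen]
{1, 2, 4, 5, 7} --a--> {1, 2, 3, 4, 5, 7}  [new]
{1, 2, 4, 5, 7} --b--> {1, 2, 4, 5, 6, 7}  [new]
{1, 4, 5} --a--> {1, 4, 7}  [seen]
{1, 4, 5} --b--> {1, 4, 5, 6, 7}  [new]
{1, 2, 3, 4, 5, 7} --a--> {1, 2, 3, 4, 5, 7}  [seen]
{1, 2, 3, 4, 5, 7} --b--> {1, 2, 4, 5, 6, 7}  [seen]
{1, 2, 4, 5, 6, 7} --a--> {1, 2, 3, 4, 5, 6, 7}  [new]
{1, 2, 4, 5, 6, 7} --b--> {1, 2, 4, 5, 6, 7}  [seen]
{1, 4, 5, 6, 7} --a--> {1, 2, 3, 4, 5, 6, 7}  [seen]
{1, 4, 5, 6, 7} --b--> {1, 4, 5, 6, 7}  [seen]
{1, 2, 3, 4, 5, 6, 7} --a--> {1, 2, 3, 4, 5, 6, 7}  [seen]
{1, 2, 3, 4, 5, 6, 7} --b--> {1, 2, 4, 5, 6, 7}  [seen]
Reachable DFA states: {1}, {1, 4, 7}, {1, 4}, {1, 2, 4, 5, 7}, {1, 4, 5}, {1, 2, 3, 4, 5, 7}, {1, 2, 4, 5, 6, 7}, {1, 4, 5, 6, 7}, {1, 2, 3, 4, 5, 6, 7}.
Accepting DFA states (contain an NFA accepting state): {1, 4, 7}, {1, 4}, {1, 2, 4, 5, 7}, {1, 4, 5}, {1, 2, 3, 4, 5, 7}, {1, 2, 4, 5, 6, 7}, {1, 4, 5, 6, 7}, {1, 2, 3, 4, 5, 6, 7}.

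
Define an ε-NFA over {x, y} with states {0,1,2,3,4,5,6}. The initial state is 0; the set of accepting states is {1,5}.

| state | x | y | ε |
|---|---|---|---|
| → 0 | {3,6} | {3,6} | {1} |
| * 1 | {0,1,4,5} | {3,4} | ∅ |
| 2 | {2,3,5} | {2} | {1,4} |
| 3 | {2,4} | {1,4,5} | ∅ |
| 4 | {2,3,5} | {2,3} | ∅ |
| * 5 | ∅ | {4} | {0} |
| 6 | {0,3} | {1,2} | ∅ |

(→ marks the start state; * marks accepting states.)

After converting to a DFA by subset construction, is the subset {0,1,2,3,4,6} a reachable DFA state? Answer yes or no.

no

Start state of the DFA: {0,1} (ε-closure of the NFA start).
{0,1} --x--> {0,1,3,4,5,6}  [new]
{0,1} --y--> {3,4,6}  [new]
{0,1,3,4,5,6} --x--> {0,1,2,3,4,5,6}  [new]
{0,1,3,4,5,6} --y--> {0,1,2,3,4,5,6}  [seen]
{3,4,6} --x--> {0,1,2,3,4,5}  [new]
{3,4,6} --y--> {0,1,2,3,4,5}  [seen]
{0,1,2,3,4,5,6} --x--> {0,1,2,3,4,5,6}  [seen]
{0,1,2,3,4,5,6} --y--> {0,1,2,3,4,5,6}  [seen]
{0,1,2,3,4,5} --x--> {0,1,2,3,4,5,6}  [seen]
{0,1,2,3,4,5} --y--> {0,1,2,3,4,5,6}  [seen]
Reachable DFA states: {0,1}, {0,1,3,4,5,6}, {3,4,6}, {0,1,2,3,4,5,6}, {0,1,2,3,4,5}.
{0,1,2,3,4,6} is not among them.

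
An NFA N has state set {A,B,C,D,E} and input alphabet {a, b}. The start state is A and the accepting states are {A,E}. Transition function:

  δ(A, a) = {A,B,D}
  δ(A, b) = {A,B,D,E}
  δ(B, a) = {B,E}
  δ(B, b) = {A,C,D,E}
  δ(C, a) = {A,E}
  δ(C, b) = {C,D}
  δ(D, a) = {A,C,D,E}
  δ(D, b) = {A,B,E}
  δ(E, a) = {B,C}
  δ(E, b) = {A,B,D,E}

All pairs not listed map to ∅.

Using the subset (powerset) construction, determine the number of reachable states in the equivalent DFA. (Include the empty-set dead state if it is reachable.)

4

Start state of the DFA: {A}.
{A} --a--> {A,B,D}  [new]
{A} --b--> {A,B,D,E}  [new]
{A,B,D} --a--> {A,B,C,D,E}  [new]
{A,B,D} --b--> {A,B,C,D,E}  [seen]
{A,B,D,E} --a--> {A,B,C,D,E}  [seen]
{A,B,D,E} --b--> {A,B,C,D,E}  [seen]
{A,B,C,D,E} --a--> {A,B,C,D,E}  [seen]
{A,B,C,D,E} --b--> {A,B,C,D,E}  [seen]
Reachable DFA states: {A}, {A,B,D}, {A,B,D,E}, {A,B,C,D,E}.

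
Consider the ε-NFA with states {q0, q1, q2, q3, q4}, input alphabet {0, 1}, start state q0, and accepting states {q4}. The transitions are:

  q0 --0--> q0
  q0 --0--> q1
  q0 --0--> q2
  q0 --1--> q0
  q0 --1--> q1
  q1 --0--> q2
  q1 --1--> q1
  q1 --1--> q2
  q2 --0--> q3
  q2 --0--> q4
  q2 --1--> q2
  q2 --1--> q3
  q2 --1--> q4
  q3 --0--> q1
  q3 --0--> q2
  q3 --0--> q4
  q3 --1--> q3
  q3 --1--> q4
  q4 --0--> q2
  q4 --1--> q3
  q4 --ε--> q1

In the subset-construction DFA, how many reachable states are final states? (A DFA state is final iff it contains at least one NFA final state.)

Start state of the DFA: {q0} (ε-closure of the NFA start).
{q0} --0--> {q0, q1, q2}  [new]
{q0} --1--> {q0, q1}  [new]
{q0, q1, q2} --0--> {q0, q1, q2, q3, q4}  [new]
{q0, q1, q2} --1--> {q0, q1, q2, q3, q4}  [seen]
{q0, q1} --0--> {q0, q1, q2}  [seen]
{q0, q1} --1--> {q0, q1, q2}  [seen]
{q0, q1, q2, q3, q4} --0--> {q0, q1, q2, q3, q4}  [seen]
{q0, q1, q2, q3, q4} --1--> {q0, q1, q2, q3, q4}  [seen]
Reachable DFA states: {q0}, {q0, q1, q2}, {q0, q1}, {q0, q1, q2, q3, q4}.
Accepting DFA states (contain an NFA accepting state): {q0, q1, q2, q3, q4}.

1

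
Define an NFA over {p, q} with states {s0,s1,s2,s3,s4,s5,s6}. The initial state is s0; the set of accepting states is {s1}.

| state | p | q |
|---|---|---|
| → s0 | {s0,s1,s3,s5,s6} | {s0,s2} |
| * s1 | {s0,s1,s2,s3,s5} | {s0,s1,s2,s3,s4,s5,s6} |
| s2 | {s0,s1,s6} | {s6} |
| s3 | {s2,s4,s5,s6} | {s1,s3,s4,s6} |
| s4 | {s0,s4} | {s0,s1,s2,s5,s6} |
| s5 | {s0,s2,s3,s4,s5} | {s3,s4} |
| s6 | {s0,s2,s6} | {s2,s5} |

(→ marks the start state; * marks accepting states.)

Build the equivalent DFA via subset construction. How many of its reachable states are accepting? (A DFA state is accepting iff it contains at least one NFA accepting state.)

3

Start state of the DFA: {s0}.
{s0} --p--> {s0,s1,s3,s5,s6}  [new]
{s0} --q--> {s0,s2}  [new]
{s0,s1,s3,s5,s6} --p--> {s0,s1,s2,s3,s4,s5,s6}  [new]
{s0,s1,s3,s5,s6} --q--> {s0,s1,s2,s3,s4,s5,s6}  [seen]
{s0,s2} --p--> {s0,s1,s3,s5,s6}  [seen]
{s0,s2} --q--> {s0,s2,s6}  [new]
{s0,s1,s2,s3,s4,s5,s6} --p--> {s0,s1,s2,s3,s4,s5,s6}  [seen]
{s0,s1,s2,s3,s4,s5,s6} --q--> {s0,s1,s2,s3,s4,s5,s6}  [seen]
{s0,s2,s6} --p--> {s0,s1,s2,s3,s5,s6}  [new]
{s0,s2,s6} --q--> {s0,s2,s5,s6}  [new]
{s0,s1,s2,s3,s5,s6} --p--> {s0,s1,s2,s3,s4,s5,s6}  [seen]
{s0,s1,s2,s3,s5,s6} --q--> {s0,s1,s2,s3,s4,s5,s6}  [seen]
{s0,s2,s5,s6} --p--> {s0,s1,s2,s3,s4,s5,s6}  [seen]
{s0,s2,s5,s6} --q--> {s0,s2,s3,s4,s5,s6}  [new]
{s0,s2,s3,s4,s5,s6} --p--> {s0,s1,s2,s3,s4,s5,s6}  [seen]
{s0,s2,s3,s4,s5,s6} --q--> {s0,s1,s2,s3,s4,s5,s6}  [seen]
Reachable DFA states: {s0}, {s0,s1,s3,s5,s6}, {s0,s2}, {s0,s1,s2,s3,s4,s5,s6}, {s0,s2,s6}, {s0,s1,s2,s3,s5,s6}, {s0,s2,s5,s6}, {s0,s2,s3,s4,s5,s6}.
Accepting DFA states (contain an NFA accepting state): {s0,s1,s3,s5,s6}, {s0,s1,s2,s3,s4,s5,s6}, {s0,s1,s2,s3,s5,s6}.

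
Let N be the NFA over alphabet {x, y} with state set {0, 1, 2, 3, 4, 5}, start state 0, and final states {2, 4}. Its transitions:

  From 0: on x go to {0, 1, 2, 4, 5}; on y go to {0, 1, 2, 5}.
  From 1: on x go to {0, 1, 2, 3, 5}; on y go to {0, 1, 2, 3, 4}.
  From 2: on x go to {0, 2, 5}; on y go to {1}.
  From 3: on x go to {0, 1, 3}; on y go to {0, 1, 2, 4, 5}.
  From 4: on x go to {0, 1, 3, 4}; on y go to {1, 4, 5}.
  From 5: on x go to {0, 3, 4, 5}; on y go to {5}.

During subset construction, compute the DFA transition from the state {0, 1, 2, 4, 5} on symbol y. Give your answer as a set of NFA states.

{0, 1, 2, 3, 4, 5}

δ(0,y) = {0, 1, 2, 5}; δ(1,y) = {0, 1, 2, 3, 4}; δ(2,y) = {1}; δ(4,y) = {1, 4, 5}; δ(5,y) = {5}.
Union: {0, 1, 2, 3, 4, 5}.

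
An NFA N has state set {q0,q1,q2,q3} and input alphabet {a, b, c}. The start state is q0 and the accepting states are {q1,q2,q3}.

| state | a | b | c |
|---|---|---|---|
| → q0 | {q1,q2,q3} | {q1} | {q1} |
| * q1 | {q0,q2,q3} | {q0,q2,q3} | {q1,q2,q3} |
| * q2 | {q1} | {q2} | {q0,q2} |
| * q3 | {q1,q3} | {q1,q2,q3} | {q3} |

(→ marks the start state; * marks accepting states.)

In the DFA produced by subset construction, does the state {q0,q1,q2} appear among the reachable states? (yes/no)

Start state of the DFA: {q0}.
{q0} --a--> {q1,q2,q3}  [new]
{q0} --b--> {q1}  [new]
{q0} --c--> {q1}  [seen]
{q1,q2,q3} --a--> {q0,q1,q2,q3}  [new]
{q1,q2,q3} --b--> {q0,q1,q2,q3}  [seen]
{q1,q2,q3} --c--> {q0,q1,q2,q3}  [seen]
{q1} --a--> {q0,q2,q3}  [new]
{q1} --b--> {q0,q2,q3}  [seen]
{q1} --c--> {q1,q2,q3}  [seen]
{q0,q1,q2,q3} --a--> {q0,q1,q2,q3}  [seen]
{q0,q1,q2,q3} --b--> {q0,q1,q2,q3}  [seen]
{q0,q1,q2,q3} --c--> {q0,q1,q2,q3}  [seen]
{q0,q2,q3} --a--> {q1,q2,q3}  [seen]
{q0,q2,q3} --b--> {q1,q2,q3}  [seen]
{q0,q2,q3} --c--> {q0,q1,q2,q3}  [seen]
Reachable DFA states: {q0}, {q1,q2,q3}, {q1}, {q0,q1,q2,q3}, {q0,q2,q3}.
{q0,q1,q2} is not among them.

no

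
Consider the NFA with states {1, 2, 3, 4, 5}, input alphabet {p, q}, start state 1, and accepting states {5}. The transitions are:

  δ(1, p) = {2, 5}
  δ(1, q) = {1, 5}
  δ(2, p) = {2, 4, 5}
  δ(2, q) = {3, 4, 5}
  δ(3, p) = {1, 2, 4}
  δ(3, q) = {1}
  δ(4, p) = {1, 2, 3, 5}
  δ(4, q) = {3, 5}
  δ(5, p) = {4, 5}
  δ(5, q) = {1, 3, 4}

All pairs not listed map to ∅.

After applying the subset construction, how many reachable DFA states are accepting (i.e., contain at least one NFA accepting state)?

5

Start state of the DFA: {1}.
{1} --p--> {2, 5}  [new]
{1} --q--> {1, 5}  [new]
{2, 5} --p--> {2, 4, 5}  [new]
{2, 5} --q--> {1, 3, 4, 5}  [new]
{1, 5} --p--> {2, 4, 5}  [seen]
{1, 5} --q--> {1, 3, 4, 5}  [seen]
{2, 4, 5} --p--> {1, 2, 3, 4, 5}  [new]
{2, 4, 5} --q--> {1, 3, 4, 5}  [seen]
{1, 3, 4, 5} --p--> {1, 2, 3, 4, 5}  [seen]
{1, 3, 4, 5} --q--> {1, 3, 4, 5}  [seen]
{1, 2, 3, 4, 5} --p--> {1, 2, 3, 4, 5}  [seen]
{1, 2, 3, 4, 5} --q--> {1, 3, 4, 5}  [seen]
Reachable DFA states: {1}, {2, 5}, {1, 5}, {2, 4, 5}, {1, 3, 4, 5}, {1, 2, 3, 4, 5}.
Accepting DFA states (contain an NFA accepting state): {2, 5}, {1, 5}, {2, 4, 5}, {1, 3, 4, 5}, {1, 2, 3, 4, 5}.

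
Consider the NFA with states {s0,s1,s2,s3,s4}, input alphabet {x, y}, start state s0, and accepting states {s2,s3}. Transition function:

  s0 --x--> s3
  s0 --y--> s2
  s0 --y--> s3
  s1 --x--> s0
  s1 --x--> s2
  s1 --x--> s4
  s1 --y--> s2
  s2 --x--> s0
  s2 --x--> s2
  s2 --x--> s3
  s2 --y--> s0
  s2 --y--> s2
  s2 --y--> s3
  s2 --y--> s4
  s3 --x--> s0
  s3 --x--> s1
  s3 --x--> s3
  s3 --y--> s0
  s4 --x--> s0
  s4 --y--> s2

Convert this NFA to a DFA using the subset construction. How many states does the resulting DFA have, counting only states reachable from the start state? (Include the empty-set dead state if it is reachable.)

Start state of the DFA: {s0}.
{s0} --x--> {s3}  [new]
{s0} --y--> {s2,s3}  [new]
{s3} --x--> {s0,s1,s3}  [new]
{s3} --y--> {s0}  [seen]
{s2,s3} --x--> {s0,s1,s2,s3}  [new]
{s2,s3} --y--> {s0,s2,s3,s4}  [new]
{s0,s1,s3} --x--> {s0,s1,s2,s3,s4}  [new]
{s0,s1,s3} --y--> {s0,s2,s3}  [new]
{s0,s1,s2,s3} --x--> {s0,s1,s2,s3,s4}  [seen]
{s0,s1,s2,s3} --y--> {s0,s2,s3,s4}  [seen]
{s0,s2,s3,s4} --x--> {s0,s1,s2,s3}  [seen]
{s0,s2,s3,s4} --y--> {s0,s2,s3,s4}  [seen]
{s0,s1,s2,s3,s4} --x--> {s0,s1,s2,s3,s4}  [seen]
{s0,s1,s2,s3,s4} --y--> {s0,s2,s3,s4}  [seen]
{s0,s2,s3} --x--> {s0,s1,s2,s3}  [seen]
{s0,s2,s3} --y--> {s0,s2,s3,s4}  [seen]
Reachable DFA states: {s0}, {s3}, {s2,s3}, {s0,s1,s3}, {s0,s1,s2,s3}, {s0,s2,s3,s4}, {s0,s1,s2,s3,s4}, {s0,s2,s3}.

8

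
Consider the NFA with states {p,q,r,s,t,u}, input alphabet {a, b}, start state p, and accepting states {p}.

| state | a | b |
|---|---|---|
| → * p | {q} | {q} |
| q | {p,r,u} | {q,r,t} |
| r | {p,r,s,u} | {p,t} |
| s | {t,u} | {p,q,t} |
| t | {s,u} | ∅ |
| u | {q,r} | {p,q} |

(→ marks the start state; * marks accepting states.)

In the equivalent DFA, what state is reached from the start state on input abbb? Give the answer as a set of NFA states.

{p,q,r,t}

Start: {p}.
δ(p,a) = {q}.
Union: {q}.
After a: {q}.
δ(q,b) = {q,r,t}.
Union: {q,r,t}.
After b: {q,r,t}.
δ(q,b) = {q,r,t}; δ(r,b) = {p,t}; δ(t,b) = ∅.
Union: {p,q,r,t}.
After b: {p,q,r,t}.
δ(p,b) = {q}; δ(q,b) = {q,r,t}; δ(r,b) = {p,t}; δ(t,b) = ∅.
Union: {p,q,r,t}.
After b: {p,q,r,t}.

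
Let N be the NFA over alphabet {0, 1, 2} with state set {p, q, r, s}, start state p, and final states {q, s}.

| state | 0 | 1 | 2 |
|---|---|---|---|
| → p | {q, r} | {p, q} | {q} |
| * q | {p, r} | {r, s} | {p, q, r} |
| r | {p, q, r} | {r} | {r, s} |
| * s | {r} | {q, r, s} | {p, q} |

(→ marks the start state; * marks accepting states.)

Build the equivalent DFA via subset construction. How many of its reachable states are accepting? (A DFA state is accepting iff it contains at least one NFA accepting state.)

Start state of the DFA: {p}.
{p} --0--> {q, r}  [new]
{p} --1--> {p, q}  [new]
{p} --2--> {q}  [new]
{q, r} --0--> {p, q, r}  [new]
{q, r} --1--> {r, s}  [new]
{q, r} --2--> {p, q, r, s}  [new]
{p, q} --0--> {p, q, r}  [seen]
{p, q} --1--> {p, q, r, s}  [seen]
{p, q} --2--> {p, q, r}  [seen]
{q} --0--> {p, r}  [new]
{q} --1--> {r, s}  [seen]
{q} --2--> {p, q, r}  [seen]
{p, q, r} --0--> {p, q, r}  [seen]
{p, q, r} --1--> {p, q, r, s}  [seen]
{p, q, r} --2--> {p, q, r, s}  [seen]
{r, s} --0--> {p, q, r}  [seen]
{r, s} --1--> {q, r, s}  [new]
{r, s} --2--> {p, q, r, s}  [seen]
{p, q, r, s} --0--> {p, q, r}  [seen]
{p, q, r, s} --1--> {p, q, r, s}  [seen]
{p, q, r, s} --2--> {p, q, r, s}  [seen]
{p, r} --0--> {p, q, r}  [seen]
{p, r} --1--> {p, q, r}  [seen]
{p, r} --2--> {q, r, s}  [seen]
{q, r, s} --0--> {p, q, r}  [seen]
{q, r, s} --1--> {q, r, s}  [seen]
{q, r, s} --2--> {p, q, r, s}  [seen]
Reachable DFA states: {p}, {q, r}, {p, q}, {q}, {p, q, r}, {r, s}, {p, q, r, s}, {p, r}, {q, r, s}.
Accepting DFA states (contain an NFA accepting state): {q, r}, {p, q}, {q}, {p, q, r}, {r, s}, {p, q, r, s}, {q, r, s}.

7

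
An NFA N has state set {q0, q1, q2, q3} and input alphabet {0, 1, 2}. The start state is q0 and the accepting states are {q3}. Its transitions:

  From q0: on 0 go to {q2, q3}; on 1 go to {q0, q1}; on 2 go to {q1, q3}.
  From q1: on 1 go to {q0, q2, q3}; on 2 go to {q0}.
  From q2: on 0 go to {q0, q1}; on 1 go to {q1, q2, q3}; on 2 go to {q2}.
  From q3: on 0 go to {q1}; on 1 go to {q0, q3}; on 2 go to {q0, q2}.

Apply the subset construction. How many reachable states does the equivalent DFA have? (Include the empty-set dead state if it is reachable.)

11

Start state of the DFA: {q0}.
{q0} --0--> {q2, q3}  [new]
{q0} --1--> {q0, q1}  [new]
{q0} --2--> {q1, q3}  [new]
{q2, q3} --0--> {q0, q1}  [seen]
{q2, q3} --1--> {q0, q1, q2, q3}  [new]
{q2, q3} --2--> {q0, q2}  [new]
{q0, q1} --0--> {q2, q3}  [seen]
{q0, q1} --1--> {q0, q1, q2, q3}  [seen]
{q0, q1} --2--> {q0, q1, q3}  [new]
{q1, q3} --0--> {q1}  [new]
{q1, q3} --1--> {q0, q2, q3}  [new]
{q1, q3} --2--> {q0, q2}  [seen]
{q0, q1, q2, q3} --0--> {q0, q1, q2, q3}  [seen]
{q0, q1, q2, q3} --1--> {q0, q1, q2, q3}  [seen]
{q0, q1, q2, q3} --2--> {q0, q1, q2, q3}  [seen]
{q0, q2} --0--> {q0, q1, q2, q3}  [seen]
{q0, q2} --1--> {q0, q1, q2, q3}  [seen]
{q0, q2} --2--> {q1, q2, q3}  [new]
{q0, q1, q3} --0--> {q1, q2, q3}  [seen]
{q0, q1, q3} --1--> {q0, q1, q2, q3}  [seen]
{q0, q1, q3} --2--> {q0, q1, q2, q3}  [seen]
{q1} --0--> ∅  [new]
{q1} --1--> {q0, q2, q3}  [seen]
{q1} --2--> {q0}  [seen]
{q0, q2, q3} --0--> {q0, q1, q2, q3}  [seen]
{q0, q2, q3} --1--> {q0, q1, q2, q3}  [seen]
{q0, q2, q3} --2--> {q0, q1, q2, q3}  [seen]
{q1, q2, q3} --0--> {q0, q1}  [seen]
{q1, q2, q3} --1--> {q0, q1, q2, q3}  [seen]
{q1, q2, q3} --2--> {q0, q2}  [seen]
∅ --0--> ∅  [seen]
∅ --1--> ∅  [seen]
∅ --2--> ∅  [seen]
Reachable DFA states: {q0}, {q2, q3}, {q0, q1}, {q1, q3}, {q0, q1, q2, q3}, {q0, q2}, {q0, q1, q3}, {q1}, {q0, q2, q3}, {q1, q2, q3}, ∅.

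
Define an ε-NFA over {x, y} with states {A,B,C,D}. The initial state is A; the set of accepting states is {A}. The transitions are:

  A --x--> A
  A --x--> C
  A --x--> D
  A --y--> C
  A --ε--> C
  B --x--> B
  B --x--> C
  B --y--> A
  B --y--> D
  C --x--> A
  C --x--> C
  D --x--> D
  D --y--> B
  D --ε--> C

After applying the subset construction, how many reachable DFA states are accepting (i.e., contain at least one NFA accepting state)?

Start state of the DFA: {A,C} (ε-closure of the NFA start).
{A,C} --x--> {A,C,D}  [new]
{A,C} --y--> {C}  [new]
{A,C,D} --x--> {A,C,D}  [seen]
{A,C,D} --y--> {B,C}  [new]
{C} --x--> {A,C}  [seen]
{C} --y--> ∅  [new]
{B,C} --x--> {A,B,C}  [new]
{B,C} --y--> {A,C,D}  [seen]
∅ --x--> ∅  [seen]
∅ --y--> ∅  [seen]
{A,B,C} --x--> {A,B,C,D}  [new]
{A,B,C} --y--> {A,C,D}  [seen]
{A,B,C,D} --x--> {A,B,C,D}  [seen]
{A,B,C,D} --y--> {A,B,C,D}  [seen]
Reachable DFA states: {A,C}, {A,C,D}, {C}, {B,C}, ∅, {A,B,C}, {A,B,C,D}.
Accepting DFA states (contain an NFA accepting state): {A,C}, {A,C,D}, {A,B,C}, {A,B,C,D}.

4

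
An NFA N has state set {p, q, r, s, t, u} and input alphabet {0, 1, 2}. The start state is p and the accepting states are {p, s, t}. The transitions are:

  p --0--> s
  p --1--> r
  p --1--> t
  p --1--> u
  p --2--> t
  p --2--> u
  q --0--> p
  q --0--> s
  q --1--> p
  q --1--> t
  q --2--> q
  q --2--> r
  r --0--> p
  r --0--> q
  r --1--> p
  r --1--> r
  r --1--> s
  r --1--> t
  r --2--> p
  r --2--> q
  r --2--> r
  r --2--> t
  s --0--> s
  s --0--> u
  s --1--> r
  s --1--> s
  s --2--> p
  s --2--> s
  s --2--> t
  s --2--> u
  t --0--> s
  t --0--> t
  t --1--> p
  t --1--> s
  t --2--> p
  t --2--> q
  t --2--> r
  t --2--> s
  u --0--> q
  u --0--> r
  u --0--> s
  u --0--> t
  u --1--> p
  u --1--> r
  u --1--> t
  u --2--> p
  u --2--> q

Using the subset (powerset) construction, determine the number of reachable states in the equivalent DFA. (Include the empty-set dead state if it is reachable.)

Start state of the DFA: {p}.
{p} --0--> {s}  [new]
{p} --1--> {r, t, u}  [new]
{p} --2--> {t, u}  [new]
{s} --0--> {s, u}  [new]
{s} --1--> {r, s}  [new]
{s} --2--> {p, s, t, u}  [new]
{r, t, u} --0--> {p, q, r, s, t}  [new]
{r, t, u} --1--> {p, r, s, t}  [new]
{r, t, u} --2--> {p, q, r, s, t}  [seen]
{t, u} --0--> {q, r, s, t}  [new]
{t, u} --1--> {p, r, s, t}  [seen]
{t, u} --2--> {p, q, r, s}  [new]
{s, u} --0--> {q, r, s, t, u}  [new]
{s, u} --1--> {p, r, s, t}  [seen]
{s, u} --2--> {p, q, s, t, u}  [new]
{r, s} --0--> {p, q, s, u}  [new]
{r, s} --1--> {p, r, s, t}  [seen]
{r, s} --2--> {p, q, r, s, t, u}  [new]
{p, s, t, u} --0--> {q, r, s, t, u}  [seen]
{p, s, t, u} --1--> {p, r, s, t, u}  [new]
{p, s, t, u} --2--> {p, q, r, s, t, u}  [seen]
{p, q, r, s, t} --0--> {p, q, s, t, u}  [seen]
{p, q, r, s, t} --1--> {p, r, s, t, u}  [seen]
{p, q, r, s, t} --2--> {p, q, r, s, t, u}  [seen]
{p, r, s, t} --0--> {p, q, s, t, u}  [seen]
{p, r, s, t} --1--> {p, r, s, t, u}  [seen]
{p, r, s, t} --2--> {p, q, r, s, t, u}  [seen]
{q, r, s, t} --0--> {p, q, s, t, u}  [seen]
{q, r, s, t} --1--> {p, r, s, t}  [seen]
{q, r, s, t} --2--> {p, q, r, s, t, u}  [seen]
{p, q, r, s} --0--> {p, q, s, u}  [seen]
{p, q, r, s} --1--> {p, r, s, t, u}  [seen]
{p, q, r, s} --2--> {p, q, r, s, t, u}  [seen]
{q, r, s, t, u} --0--> {p, q, r, s, t, u}  [seen]
{q, r, s, t, u} --1--> {p, r, s, t}  [seen]
{q, r, s, t, u} --2--> {p, q, r, s, t, u}  [seen]
{p, q, s, t, u} --0--> {p, q, r, s, t, u}  [seen]
{p, q, s, t, u} --1--> {p, r, s, t, u}  [seen]
{p, q, s, t, u} --2--> {p, q, r, s, t, u}  [seen]
{p, q, s, u} --0--> {p, q, r, s, t, u}  [seen]
{p, q, s, u} --1--> {p, r, s, t, u}  [seen]
{p, q, s, u} --2--> {p, q, r, s, t, u}  [seen]
{p, q, r, s, t, u} --0--> {p, q, r, s, t, u}  [seen]
{p, q, r, s, t, u} --1--> {p, r, s, t, u}  [seen]
{p, q, r, s, t, u} --2--> {p, q, r, s, t, u}  [seen]
{p, r, s, t, u} --0--> {p, q, r, s, t, u}  [seen]
{p, r, s, t, u} --1--> {p, r, s, t, u}  [seen]
{p, r, s, t, u} --2--> {p, q, r, s, t, u}  [seen]
Reachable DFA states: {p}, {s}, {r, t, u}, {t, u}, {s, u}, {r, s}, {p, s, t, u}, {p, q, r, s, t}, {p, r, s, t}, {q, r, s, t}, {p, q, r, s}, {q, r, s, t, u}, {p, q, s, t, u}, {p, q, s, u}, {p, q, r, s, t, u}, {p, r, s, t, u}.

16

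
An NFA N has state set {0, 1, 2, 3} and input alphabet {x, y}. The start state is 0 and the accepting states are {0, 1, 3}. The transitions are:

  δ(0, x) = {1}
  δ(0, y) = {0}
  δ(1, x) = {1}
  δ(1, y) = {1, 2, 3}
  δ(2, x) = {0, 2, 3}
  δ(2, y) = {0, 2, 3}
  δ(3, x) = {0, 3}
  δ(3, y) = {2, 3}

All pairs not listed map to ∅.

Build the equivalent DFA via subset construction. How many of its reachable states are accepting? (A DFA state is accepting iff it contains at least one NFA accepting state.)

4

Start state of the DFA: {0}.
{0} --x--> {1}  [new]
{0} --y--> {0}  [seen]
{1} --x--> {1}  [seen]
{1} --y--> {1, 2, 3}  [new]
{1, 2, 3} --x--> {0, 1, 2, 3}  [new]
{1, 2, 3} --y--> {0, 1, 2, 3}  [seen]
{0, 1, 2, 3} --x--> {0, 1, 2, 3}  [seen]
{0, 1, 2, 3} --y--> {0, 1, 2, 3}  [seen]
Reachable DFA states: {0}, {1}, {1, 2, 3}, {0, 1, 2, 3}.
Accepting DFA states (contain an NFA accepting state): {0}, {1}, {1, 2, 3}, {0, 1, 2, 3}.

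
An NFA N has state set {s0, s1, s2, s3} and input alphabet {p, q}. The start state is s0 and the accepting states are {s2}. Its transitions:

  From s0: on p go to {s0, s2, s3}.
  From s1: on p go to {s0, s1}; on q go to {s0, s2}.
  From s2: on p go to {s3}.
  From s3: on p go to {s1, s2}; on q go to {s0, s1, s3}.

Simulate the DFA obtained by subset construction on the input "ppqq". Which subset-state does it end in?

{s0, s1, s2, s3}

Start: {s0}.
δ(s0,p) = {s0, s2, s3}.
Union: {s0, s2, s3}.
After p: {s0, s2, s3}.
δ(s0,p) = {s0, s2, s3}; δ(s2,p) = {s3}; δ(s3,p) = {s1, s2}.
Union: {s0, s1, s2, s3}.
After p: {s0, s1, s2, s3}.
δ(s0,q) = ∅; δ(s1,q) = {s0, s2}; δ(s2,q) = ∅; δ(s3,q) = {s0, s1, s3}.
Union: {s0, s1, s2, s3}.
After q: {s0, s1, s2, s3}.
δ(s0,q) = ∅; δ(s1,q) = {s0, s2}; δ(s2,q) = ∅; δ(s3,q) = {s0, s1, s3}.
Union: {s0, s1, s2, s3}.
After q: {s0, s1, s2, s3}.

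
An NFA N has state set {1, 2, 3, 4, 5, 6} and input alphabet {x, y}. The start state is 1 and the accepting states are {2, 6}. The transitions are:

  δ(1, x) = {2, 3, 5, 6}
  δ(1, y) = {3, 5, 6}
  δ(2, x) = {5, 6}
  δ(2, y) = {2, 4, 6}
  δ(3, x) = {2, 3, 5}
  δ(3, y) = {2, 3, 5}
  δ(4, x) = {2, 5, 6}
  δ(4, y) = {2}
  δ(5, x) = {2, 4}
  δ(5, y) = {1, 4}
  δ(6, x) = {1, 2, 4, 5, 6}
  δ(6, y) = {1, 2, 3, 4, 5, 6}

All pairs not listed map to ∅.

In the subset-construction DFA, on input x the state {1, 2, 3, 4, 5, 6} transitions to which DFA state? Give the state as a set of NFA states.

{1, 2, 3, 4, 5, 6}

δ(1,x) = {2, 3, 5, 6}; δ(2,x) = {5, 6}; δ(3,x) = {2, 3, 5}; δ(4,x) = {2, 5, 6}; δ(5,x) = {2, 4}; δ(6,x) = {1, 2, 4, 5, 6}.
Union: {1, 2, 3, 4, 5, 6}.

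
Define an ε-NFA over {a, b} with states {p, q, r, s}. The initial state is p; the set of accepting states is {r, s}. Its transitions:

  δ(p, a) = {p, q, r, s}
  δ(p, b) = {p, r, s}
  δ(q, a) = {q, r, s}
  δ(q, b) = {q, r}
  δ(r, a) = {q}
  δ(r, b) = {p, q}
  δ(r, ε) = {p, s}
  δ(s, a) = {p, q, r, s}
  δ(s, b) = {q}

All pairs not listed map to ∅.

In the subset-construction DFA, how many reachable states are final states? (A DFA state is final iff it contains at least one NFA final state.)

2

Start state of the DFA: {p} (ε-closure of the NFA start).
{p} --a--> {p, q, r, s}  [new]
{p} --b--> {p, r, s}  [new]
{p, q, r, s} --a--> {p, q, r, s}  [seen]
{p, q, r, s} --b--> {p, q, r, s}  [seen]
{p, r, s} --a--> {p, q, r, s}  [seen]
{p, r, s} --b--> {p, q, r, s}  [seen]
Reachable DFA states: {p}, {p, q, r, s}, {p, r, s}.
Accepting DFA states (contain an NFA accepting state): {p, q, r, s}, {p, r, s}.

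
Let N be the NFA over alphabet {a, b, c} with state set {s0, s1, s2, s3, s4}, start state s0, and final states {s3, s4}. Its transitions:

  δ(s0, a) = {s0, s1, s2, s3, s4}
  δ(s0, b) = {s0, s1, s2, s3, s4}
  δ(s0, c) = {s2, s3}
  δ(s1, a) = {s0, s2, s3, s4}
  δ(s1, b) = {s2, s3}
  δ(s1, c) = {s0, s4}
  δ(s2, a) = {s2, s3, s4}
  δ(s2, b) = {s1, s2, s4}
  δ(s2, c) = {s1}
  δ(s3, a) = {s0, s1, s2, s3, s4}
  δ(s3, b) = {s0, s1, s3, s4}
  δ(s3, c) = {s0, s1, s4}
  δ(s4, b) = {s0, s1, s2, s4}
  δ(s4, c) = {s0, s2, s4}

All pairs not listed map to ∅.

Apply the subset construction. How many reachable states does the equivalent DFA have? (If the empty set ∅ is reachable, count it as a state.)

5

Start state of the DFA: {s0}.
{s0} --a--> {s0, s1, s2, s3, s4}  [new]
{s0} --b--> {s0, s1, s2, s3, s4}  [seen]
{s0} --c--> {s2, s3}  [new]
{s0, s1, s2, s3, s4} --a--> {s0, s1, s2, s3, s4}  [seen]
{s0, s1, s2, s3, s4} --b--> {s0, s1, s2, s3, s4}  [seen]
{s0, s1, s2, s3, s4} --c--> {s0, s1, s2, s3, s4}  [seen]
{s2, s3} --a--> {s0, s1, s2, s3, s4}  [seen]
{s2, s3} --b--> {s0, s1, s2, s3, s4}  [seen]
{s2, s3} --c--> {s0, s1, s4}  [new]
{s0, s1, s4} --a--> {s0, s1, s2, s3, s4}  [seen]
{s0, s1, s4} --b--> {s0, s1, s2, s3, s4}  [seen]
{s0, s1, s4} --c--> {s0, s2, s3, s4}  [new]
{s0, s2, s3, s4} --a--> {s0, s1, s2, s3, s4}  [seen]
{s0, s2, s3, s4} --b--> {s0, s1, s2, s3, s4}  [seen]
{s0, s2, s3, s4} --c--> {s0, s1, s2, s3, s4}  [seen]
Reachable DFA states: {s0}, {s0, s1, s2, s3, s4}, {s2, s3}, {s0, s1, s4}, {s0, s2, s3, s4}.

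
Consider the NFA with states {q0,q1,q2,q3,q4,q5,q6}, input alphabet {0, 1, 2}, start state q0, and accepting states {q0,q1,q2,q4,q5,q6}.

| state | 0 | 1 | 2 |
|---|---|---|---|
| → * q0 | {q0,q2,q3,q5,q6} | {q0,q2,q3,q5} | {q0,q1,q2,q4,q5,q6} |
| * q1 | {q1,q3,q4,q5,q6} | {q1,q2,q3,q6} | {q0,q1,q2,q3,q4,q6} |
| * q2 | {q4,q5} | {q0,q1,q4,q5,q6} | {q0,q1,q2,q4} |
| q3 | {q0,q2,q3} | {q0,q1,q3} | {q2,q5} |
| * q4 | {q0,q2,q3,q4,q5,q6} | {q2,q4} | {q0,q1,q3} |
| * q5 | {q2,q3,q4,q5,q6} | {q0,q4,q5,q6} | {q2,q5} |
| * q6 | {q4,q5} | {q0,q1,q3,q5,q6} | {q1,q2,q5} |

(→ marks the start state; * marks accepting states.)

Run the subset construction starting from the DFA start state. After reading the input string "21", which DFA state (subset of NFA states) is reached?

Start: {q0}.
δ(q0,2) = {q0,q1,q2,q4,q5,q6}.
Union: {q0,q1,q2,q4,q5,q6}.
After 2: {q0,q1,q2,q4,q5,q6}.
δ(q0,1) = {q0,q2,q3,q5}; δ(q1,1) = {q1,q2,q3,q6}; δ(q2,1) = {q0,q1,q4,q5,q6}; δ(q4,1) = {q2,q4}; δ(q5,1) = {q0,q4,q5,q6}; δ(q6,1) = {q0,q1,q3,q5,q6}.
Union: {q0,q1,q2,q3,q4,q5,q6}.
After 1: {q0,q1,q2,q3,q4,q5,q6}.

{q0,q1,q2,q3,q4,q5,q6}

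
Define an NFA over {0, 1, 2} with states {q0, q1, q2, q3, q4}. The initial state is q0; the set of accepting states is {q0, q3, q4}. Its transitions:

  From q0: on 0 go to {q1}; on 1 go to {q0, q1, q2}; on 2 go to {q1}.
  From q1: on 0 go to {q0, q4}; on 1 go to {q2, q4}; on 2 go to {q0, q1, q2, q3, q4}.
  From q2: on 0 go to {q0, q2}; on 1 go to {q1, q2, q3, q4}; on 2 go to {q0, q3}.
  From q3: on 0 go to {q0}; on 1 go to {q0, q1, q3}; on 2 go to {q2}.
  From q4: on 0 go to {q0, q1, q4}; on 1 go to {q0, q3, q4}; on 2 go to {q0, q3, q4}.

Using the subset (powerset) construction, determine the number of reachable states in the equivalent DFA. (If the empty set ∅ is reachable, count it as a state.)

10

Start state of the DFA: {q0}.
{q0} --0--> {q1}  [new]
{q0} --1--> {q0, q1, q2}  [new]
{q0} --2--> {q1}  [seen]
{q1} --0--> {q0, q4}  [new]
{q1} --1--> {q2, q4}  [new]
{q1} --2--> {q0, q1, q2, q3, q4}  [new]
{q0, q1, q2} --0--> {q0, q1, q2, q4}  [new]
{q0, q1, q2} --1--> {q0, q1, q2, q3, q4}  [seen]
{q0, q1, q2} --2--> {q0, q1, q2, q3, q4}  [seen]
{q0, q4} --0--> {q0, q1, q4}  [new]
{q0, q4} --1--> {q0, q1, q2, q3, q4}  [seen]
{q0, q4} --2--> {q0, q1, q3, q4}  [new]
{q2, q4} --0--> {q0, q1, q2, q4}  [seen]
{q2, q4} --1--> {q0, q1, q2, q3, q4}  [seen]
{q2, q4} --2--> {q0, q3, q4}  [new]
{q0, q1, q2, q3, q4} --0--> {q0, q1, q2, q4}  [seen]
{q0, q1, q2, q3, q4} --1--> {q0, q1, q2, q3, q4}  [seen]
{q0, q1, q2, q3, q4} --2--> {q0, q1, q2, q3, q4}  [seen]
{q0, q1, q2, q4} --0--> {q0, q1, q2, q4}  [seen]
{q0, q1, q2, q4} --1--> {q0, q1, q2, q3, q4}  [seen]
{q0, q1, q2, q4} --2--> {q0, q1, q2, q3, q4}  [seen]
{q0, q1, q4} --0--> {q0, q1, q4}  [seen]
{q0, q1, q4} --1--> {q0, q1, q2, q3, q4}  [seen]
{q0, q1, q4} --2--> {q0, q1, q2, q3, q4}  [seen]
{q0, q1, q3, q4} --0--> {q0, q1, q4}  [seen]
{q0, q1, q3, q4} --1--> {q0, q1, q2, q3, q4}  [seen]
{q0, q1, q3, q4} --2--> {q0, q1, q2, q3, q4}  [seen]
{q0, q3, q4} --0--> {q0, q1, q4}  [seen]
{q0, q3, q4} --1--> {q0, q1, q2, q3, q4}  [seen]
{q0, q3, q4} --2--> {q0, q1, q2, q3, q4}  [seen]
Reachable DFA states: {q0}, {q1}, {q0, q1, q2}, {q0, q4}, {q2, q4}, {q0, q1, q2, q3, q4}, {q0, q1, q2, q4}, {q0, q1, q4}, {q0, q1, q3, q4}, {q0, q3, q4}.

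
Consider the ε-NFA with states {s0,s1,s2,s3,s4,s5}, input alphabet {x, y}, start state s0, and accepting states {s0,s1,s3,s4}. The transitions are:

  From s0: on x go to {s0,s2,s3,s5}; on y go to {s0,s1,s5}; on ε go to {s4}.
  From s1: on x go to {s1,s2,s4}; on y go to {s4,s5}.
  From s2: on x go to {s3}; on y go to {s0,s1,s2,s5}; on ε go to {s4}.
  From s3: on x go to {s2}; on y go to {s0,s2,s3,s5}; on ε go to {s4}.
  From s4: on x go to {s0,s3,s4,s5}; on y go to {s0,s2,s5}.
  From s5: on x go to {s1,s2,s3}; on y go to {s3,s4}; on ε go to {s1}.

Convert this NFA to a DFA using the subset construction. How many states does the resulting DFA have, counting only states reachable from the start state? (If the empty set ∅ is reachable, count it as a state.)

Start state of the DFA: {s0,s4} (ε-closure of the NFA start).
{s0,s4} --x--> {s0,s1,s2,s3,s4,s5}  [new]
{s0,s4} --y--> {s0,s1,s2,s4,s5}  [new]
{s0,s1,s2,s3,s4,s5} --x--> {s0,s1,s2,s3,s4,s5}  [seen]
{s0,s1,s2,s3,s4,s5} --y--> {s0,s1,s2,s3,s4,s5}  [seen]
{s0,s1,s2,s4,s5} --x--> {s0,s1,s2,s3,s4,s5}  [seen]
{s0,s1,s2,s4,s5} --y--> {s0,s1,s2,s3,s4,s5}  [seen]
Reachable DFA states: {s0,s4}, {s0,s1,s2,s3,s4,s5}, {s0,s1,s2,s4,s5}.

3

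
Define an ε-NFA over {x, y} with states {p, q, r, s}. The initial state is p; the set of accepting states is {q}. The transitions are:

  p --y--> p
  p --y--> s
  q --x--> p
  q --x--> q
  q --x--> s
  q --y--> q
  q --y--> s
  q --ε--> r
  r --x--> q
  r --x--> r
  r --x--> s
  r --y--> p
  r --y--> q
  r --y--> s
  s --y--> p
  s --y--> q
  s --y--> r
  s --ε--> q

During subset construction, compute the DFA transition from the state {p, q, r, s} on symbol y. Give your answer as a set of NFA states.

{p, q, r, s}

δ(p,y) = {p, s}; δ(q,y) = {q, s}; δ(r,y) = {p, q, s}; δ(s,y) = {p, q, r}.
Union: {p, q, r, s}.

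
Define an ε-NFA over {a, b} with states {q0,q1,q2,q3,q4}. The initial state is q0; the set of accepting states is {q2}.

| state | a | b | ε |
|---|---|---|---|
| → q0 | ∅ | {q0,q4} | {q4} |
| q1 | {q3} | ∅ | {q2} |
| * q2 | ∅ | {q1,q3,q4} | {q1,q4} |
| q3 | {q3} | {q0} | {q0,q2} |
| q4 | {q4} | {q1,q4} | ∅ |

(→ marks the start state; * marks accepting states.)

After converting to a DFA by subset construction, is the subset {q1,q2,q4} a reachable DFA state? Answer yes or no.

yes

Start state of the DFA: {q0,q4} (ε-closure of the NFA start).
{q0,q4} --a--> {q4}  [new]
{q0,q4} --b--> {q0,q1,q2,q4}  [new]
{q4} --a--> {q4}  [seen]
{q4} --b--> {q1,q2,q4}  [new]
{q0,q1,q2,q4} --a--> {q0,q1,q2,q3,q4}  [new]
{q0,q1,q2,q4} --b--> {q0,q1,q2,q3,q4}  [seen]
{q1,q2,q4} --a--> {q0,q1,q2,q3,q4}  [seen]
{q1,q2,q4} --b--> {q0,q1,q2,q3,q4}  [seen]
{q0,q1,q2,q3,q4} --a--> {q0,q1,q2,q3,q4}  [seen]
{q0,q1,q2,q3,q4} --b--> {q0,q1,q2,q3,q4}  [seen]
Reachable DFA states: {q0,q4}, {q4}, {q0,q1,q2,q4}, {q1,q2,q4}, {q0,q1,q2,q3,q4}.
{q1,q2,q4} is among them.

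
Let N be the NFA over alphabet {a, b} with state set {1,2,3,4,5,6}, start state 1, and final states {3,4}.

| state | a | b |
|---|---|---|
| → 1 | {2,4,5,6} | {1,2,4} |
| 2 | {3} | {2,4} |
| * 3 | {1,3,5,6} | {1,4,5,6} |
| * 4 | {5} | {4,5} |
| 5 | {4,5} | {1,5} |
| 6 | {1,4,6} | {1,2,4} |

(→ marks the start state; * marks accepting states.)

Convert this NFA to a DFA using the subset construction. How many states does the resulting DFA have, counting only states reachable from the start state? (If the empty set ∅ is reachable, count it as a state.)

8

Start state of the DFA: {1}.
{1} --a--> {2,4,5,6}  [new]
{1} --b--> {1,2,4}  [new]
{2,4,5,6} --a--> {1,3,4,5,6}  [new]
{2,4,5,6} --b--> {1,2,4,5}  [new]
{1,2,4} --a--> {2,3,4,5,6}  [new]
{1,2,4} --b--> {1,2,4,5}  [seen]
{1,3,4,5,6} --a--> {1,2,3,4,5,6}  [new]
{1,3,4,5,6} --b--> {1,2,4,5,6}  [new]
{1,2,4,5} --a--> {2,3,4,5,6}  [seen]
{1,2,4,5} --b--> {1,2,4,5}  [seen]
{2,3,4,5,6} --a--> {1,3,4,5,6}  [seen]
{2,3,4,5,6} --b--> {1,2,4,5,6}  [seen]
{1,2,3,4,5,6} --a--> {1,2,3,4,5,6}  [seen]
{1,2,3,4,5,6} --b--> {1,2,4,5,6}  [seen]
{1,2,4,5,6} --a--> {1,2,3,4,5,6}  [seen]
{1,2,4,5,6} --b--> {1,2,4,5}  [seen]
Reachable DFA states: {1}, {2,4,5,6}, {1,2,4}, {1,3,4,5,6}, {1,2,4,5}, {2,3,4,5,6}, {1,2,3,4,5,6}, {1,2,4,5,6}.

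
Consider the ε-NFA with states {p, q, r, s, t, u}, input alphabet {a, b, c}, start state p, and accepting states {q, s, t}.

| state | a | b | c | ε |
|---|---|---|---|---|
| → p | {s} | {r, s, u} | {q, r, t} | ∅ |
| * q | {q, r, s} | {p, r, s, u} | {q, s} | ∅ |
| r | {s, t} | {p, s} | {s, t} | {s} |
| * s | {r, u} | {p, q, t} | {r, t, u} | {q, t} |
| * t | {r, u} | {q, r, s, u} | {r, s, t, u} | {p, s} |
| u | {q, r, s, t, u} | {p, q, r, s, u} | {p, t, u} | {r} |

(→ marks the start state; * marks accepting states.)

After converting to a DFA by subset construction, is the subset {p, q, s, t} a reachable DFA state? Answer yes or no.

yes

Start state of the DFA: {p} (ε-closure of the NFA start).
{p} --a--> {p, q, s, t}  [new]
{p} --b--> {p, q, r, s, t, u}  [new]
{p} --c--> {p, q, r, s, t}  [new]
{p, q, s, t} --a--> {p, q, r, s, t, u}  [seen]
{p, q, s, t} --b--> {p, q, r, s, t, u}  [seen]
{p, q, s, t} --c--> {p, q, r, s, t, u}  [seen]
{p, q, r, s, t, u} --a--> {p, q, r, s, t, u}  [seen]
{p, q, r, s, t, u} --b--> {p, q, r, s, t, u}  [seen]
{p, q, r, s, t, u} --c--> {p, q, r, s, t, u}  [seen]
{p, q, r, s, t} --a--> {p, q, r, s, t, u}  [seen]
{p, q, r, s, t} --b--> {p, q, r, s, t, u}  [seen]
{p, q, r, s, t} --c--> {p, q, r, s, t, u}  [seen]
Reachable DFA states: {p}, {p, q, s, t}, {p, q, r, s, t, u}, {p, q, r, s, t}.
{p, q, s, t} is among them.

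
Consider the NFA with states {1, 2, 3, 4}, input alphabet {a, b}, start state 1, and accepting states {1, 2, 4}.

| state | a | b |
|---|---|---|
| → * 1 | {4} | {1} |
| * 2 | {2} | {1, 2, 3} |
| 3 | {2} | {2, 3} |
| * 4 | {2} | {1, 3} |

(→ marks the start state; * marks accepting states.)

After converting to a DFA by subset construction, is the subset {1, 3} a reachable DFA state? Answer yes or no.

Start state of the DFA: {1}.
{1} --a--> {4}  [new]
{1} --b--> {1}  [seen]
{4} --a--> {2}  [new]
{4} --b--> {1, 3}  [new]
{2} --a--> {2}  [seen]
{2} --b--> {1, 2, 3}  [new]
{1, 3} --a--> {2, 4}  [new]
{1, 3} --b--> {1, 2, 3}  [seen]
{1, 2, 3} --a--> {2, 4}  [seen]
{1, 2, 3} --b--> {1, 2, 3}  [seen]
{2, 4} --a--> {2}  [seen]
{2, 4} --b--> {1, 2, 3}  [seen]
Reachable DFA states: {1}, {4}, {2}, {1, 3}, {1, 2, 3}, {2, 4}.
{1, 3} is among them.

yes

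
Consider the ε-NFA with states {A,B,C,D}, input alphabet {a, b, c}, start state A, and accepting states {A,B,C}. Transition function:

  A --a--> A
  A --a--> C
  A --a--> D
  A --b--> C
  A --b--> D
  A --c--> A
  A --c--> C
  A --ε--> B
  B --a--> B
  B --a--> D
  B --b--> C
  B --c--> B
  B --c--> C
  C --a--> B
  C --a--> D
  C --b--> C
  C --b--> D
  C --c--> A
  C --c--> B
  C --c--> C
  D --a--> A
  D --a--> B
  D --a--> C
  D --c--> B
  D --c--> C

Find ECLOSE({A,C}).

{A,B,C}

Begin with {A,C}.
A →ε {B}; add B.
ε-closure = {A,B,C}.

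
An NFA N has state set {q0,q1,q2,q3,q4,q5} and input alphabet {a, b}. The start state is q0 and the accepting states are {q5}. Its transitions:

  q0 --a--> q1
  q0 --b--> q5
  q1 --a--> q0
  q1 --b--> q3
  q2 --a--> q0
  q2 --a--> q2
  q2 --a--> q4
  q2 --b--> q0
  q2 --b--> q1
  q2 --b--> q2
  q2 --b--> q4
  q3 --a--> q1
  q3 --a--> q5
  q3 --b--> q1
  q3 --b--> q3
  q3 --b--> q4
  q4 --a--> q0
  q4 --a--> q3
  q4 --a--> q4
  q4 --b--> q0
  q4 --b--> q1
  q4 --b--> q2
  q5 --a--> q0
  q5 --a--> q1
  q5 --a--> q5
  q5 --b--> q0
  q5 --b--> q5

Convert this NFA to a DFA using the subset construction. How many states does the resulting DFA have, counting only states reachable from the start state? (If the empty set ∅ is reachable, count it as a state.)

12

Start state of the DFA: {q0}.
{q0} --a--> {q1}  [new]
{q0} --b--> {q5}  [new]
{q1} --a--> {q0}  [seen]
{q1} --b--> {q3}  [new]
{q5} --a--> {q0,q1,q5}  [new]
{q5} --b--> {q0,q5}  [new]
{q3} --a--> {q1,q5}  [new]
{q3} --b--> {q1,q3,q4}  [new]
{q0,q1,q5} --a--> {q0,q1,q5}  [seen]
{q0,q1,q5} --b--> {q0,q3,q5}  [new]
{q0,q5} --a--> {q0,q1,q5}  [seen]
{q0,q5} --b--> {q0,q5}  [seen]
{q1,q5} --a--> {q0,q1,q5}  [seen]
{q1,q5} --b--> {q0,q3,q5}  [seen]
{q1,q3,q4} --a--> {q0,q1,q3,q4,q5}  [new]
{q1,q3,q4} --b--> {q0,q1,q2,q3,q4}  [new]
{q0,q3,q5} --a--> {q0,q1,q5}  [seen]
{q0,q3,q5} --b--> {q0,q1,q3,q4,q5}  [seen]
{q0,q1,q3,q4,q5} --a--> {q0,q1,q3,q4,q5}  [seen]
{q0,q1,q3,q4,q5} --b--> {q0,q1,q2,q3,q4,q5}  [new]
{q0,q1,q2,q3,q4} --a--> {q0,q1,q2,q3,q4,q5}  [seen]
{q0,q1,q2,q3,q4} --b--> {q0,q1,q2,q3,q4,q5}  [seen]
{q0,q1,q2,q3,q4,q5} --a--> {q0,q1,q2,q3,q4,q5}  [seen]
{q0,q1,q2,q3,q4,q5} --b--> {q0,q1,q2,q3,q4,q5}  [seen]
Reachable DFA states: {q0}, {q1}, {q5}, {q3}, {q0,q1,q5}, {q0,q5}, {q1,q5}, {q1,q3,q4}, {q0,q3,q5}, {q0,q1,q3,q4,q5}, {q0,q1,q2,q3,q4}, {q0,q1,q2,q3,q4,q5}.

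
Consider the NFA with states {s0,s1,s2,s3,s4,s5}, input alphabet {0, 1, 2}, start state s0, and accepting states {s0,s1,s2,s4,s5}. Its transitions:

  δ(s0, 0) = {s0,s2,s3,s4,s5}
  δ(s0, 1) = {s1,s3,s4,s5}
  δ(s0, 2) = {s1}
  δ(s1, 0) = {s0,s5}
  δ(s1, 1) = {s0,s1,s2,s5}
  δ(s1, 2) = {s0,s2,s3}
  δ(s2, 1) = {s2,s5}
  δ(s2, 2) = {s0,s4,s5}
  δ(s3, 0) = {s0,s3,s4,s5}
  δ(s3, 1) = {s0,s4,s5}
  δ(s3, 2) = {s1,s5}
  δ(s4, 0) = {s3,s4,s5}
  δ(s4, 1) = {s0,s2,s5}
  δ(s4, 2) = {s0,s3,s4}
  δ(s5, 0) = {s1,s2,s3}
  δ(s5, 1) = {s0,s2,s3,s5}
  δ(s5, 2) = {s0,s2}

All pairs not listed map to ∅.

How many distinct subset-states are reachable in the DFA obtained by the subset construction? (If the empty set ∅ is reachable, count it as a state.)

Start state of the DFA: {s0}.
{s0} --0--> {s0,s2,s3,s4,s5}  [new]
{s0} --1--> {s1,s3,s4,s5}  [new]
{s0} --2--> {s1}  [new]
{s0,s2,s3,s4,s5} --0--> {s0,s1,s2,s3,s4,s5}  [new]
{s0,s2,s3,s4,s5} --1--> {s0,s1,s2,s3,s4,s5}  [seen]
{s0,s2,s3,s4,s5} --2--> {s0,s1,s2,s3,s4,s5}  [seen]
{s1,s3,s4,s5} --0--> {s0,s1,s2,s3,s4,s5}  [seen]
{s1,s3,s4,s5} --1--> {s0,s1,s2,s3,s4,s5}  [seen]
{s1,s3,s4,s5} --2--> {s0,s1,s2,s3,s4,s5}  [seen]
{s1} --0--> {s0,s5}  [new]
{s1} --1--> {s0,s1,s2,s5}  [new]
{s1} --2--> {s0,s2,s3}  [new]
{s0,s1,s2,s3,s4,s5} --0--> {s0,s1,s2,s3,s4,s5}  [seen]
{s0,s1,s2,s3,s4,s5} --1--> {s0,s1,s2,s3,s4,s5}  [seen]
{s0,s1,s2,s3,s4,s5} --2--> {s0,s1,s2,s3,s4,s5}  [seen]
{s0,s5} --0--> {s0,s1,s2,s3,s4,s5}  [seen]
{s0,s5} --1--> {s0,s1,s2,s3,s4,s5}  [seen]
{s0,s5} --2--> {s0,s1,s2}  [new]
{s0,s1,s2,s5} --0--> {s0,s1,s2,s3,s4,s5}  [seen]
{s0,s1,s2,s5} --1--> {s0,s1,s2,s3,s4,s5}  [seen]
{s0,s1,s2,s5} --2--> {s0,s1,s2,s3,s4,s5}  [seen]
{s0,s2,s3} --0--> {s0,s2,s3,s4,s5}  [seen]
{s0,s2,s3} --1--> {s0,s1,s2,s3,s4,s5}  [seen]
{s0,s2,s3} --2--> {s0,s1,s4,s5}  [new]
{s0,s1,s2} --0--> {s0,s2,s3,s4,s5}  [seen]
{s0,s1,s2} --1--> {s0,s1,s2,s3,s4,s5}  [seen]
{s0,s1,s2} --2--> {s0,s1,s2,s3,s4,s5}  [seen]
{s0,s1,s4,s5} --0--> {s0,s1,s2,s3,s4,s5}  [seen]
{s0,s1,s4,s5} --1--> {s0,s1,s2,s3,s4,s5}  [seen]
{s0,s1,s4,s5} --2--> {s0,s1,s2,s3,s4}  [new]
{s0,s1,s2,s3,s4} --0--> {s0,s2,s3,s4,s5}  [seen]
{s0,s1,s2,s3,s4} --1--> {s0,s1,s2,s3,s4,s5}  [seen]
{s0,s1,s2,s3,s4} --2--> {s0,s1,s2,s3,s4,s5}  [seen]
Reachable DFA states: {s0}, {s0,s2,s3,s4,s5}, {s1,s3,s4,s5}, {s1}, {s0,s1,s2,s3,s4,s5}, {s0,s5}, {s0,s1,s2,s5}, {s0,s2,s3}, {s0,s1,s2}, {s0,s1,s4,s5}, {s0,s1,s2,s3,s4}.

11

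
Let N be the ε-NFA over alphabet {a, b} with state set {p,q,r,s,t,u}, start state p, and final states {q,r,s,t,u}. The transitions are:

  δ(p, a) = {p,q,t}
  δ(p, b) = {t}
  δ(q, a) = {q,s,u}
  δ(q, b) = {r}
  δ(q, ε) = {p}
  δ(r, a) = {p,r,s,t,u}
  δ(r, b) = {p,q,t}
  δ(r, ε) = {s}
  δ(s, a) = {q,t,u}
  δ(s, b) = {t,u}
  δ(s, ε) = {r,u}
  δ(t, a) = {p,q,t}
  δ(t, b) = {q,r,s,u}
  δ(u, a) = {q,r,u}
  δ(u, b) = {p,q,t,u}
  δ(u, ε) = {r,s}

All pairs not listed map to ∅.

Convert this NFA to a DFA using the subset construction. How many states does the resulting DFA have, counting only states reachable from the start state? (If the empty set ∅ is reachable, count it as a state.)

5

Start state of the DFA: {p} (ε-closure of the NFA start).
{p} --a--> {p,q,t}  [new]
{p} --b--> {t}  [new]
{p,q,t} --a--> {p,q,r,s,t,u}  [new]
{p,q,t} --b--> {p,q,r,s,t,u}  [seen]
{t} --a--> {p,q,t}  [seen]
{t} --b--> {p,q,r,s,u}  [new]
{p,q,r,s,t,u} --a--> {p,q,r,s,t,u}  [seen]
{p,q,r,s,t,u} --b--> {p,q,r,s,t,u}  [seen]
{p,q,r,s,u} --a--> {p,q,r,s,t,u}  [seen]
{p,q,r,s,u} --b--> {p,q,r,s,t,u}  [seen]
Reachable DFA states: {p}, {p,q,t}, {t}, {p,q,r,s,t,u}, {p,q,r,s,u}.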